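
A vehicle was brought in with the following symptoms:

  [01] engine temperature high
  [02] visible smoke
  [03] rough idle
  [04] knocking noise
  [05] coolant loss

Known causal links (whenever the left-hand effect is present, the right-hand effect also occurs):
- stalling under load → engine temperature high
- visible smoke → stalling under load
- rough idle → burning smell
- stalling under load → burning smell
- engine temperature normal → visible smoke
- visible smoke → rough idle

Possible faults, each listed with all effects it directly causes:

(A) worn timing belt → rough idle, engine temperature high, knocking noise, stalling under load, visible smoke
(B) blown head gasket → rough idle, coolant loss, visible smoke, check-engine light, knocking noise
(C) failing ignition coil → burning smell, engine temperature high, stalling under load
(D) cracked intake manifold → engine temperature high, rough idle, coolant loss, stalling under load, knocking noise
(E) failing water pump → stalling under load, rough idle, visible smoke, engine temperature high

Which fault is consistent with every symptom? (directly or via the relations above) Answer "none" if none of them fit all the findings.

Per-candidate check:
(A) worn timing belt — engine temperature high match; visible smoke match; rough idle match; knocking noise match; coolant loss miss
(B) blown head gasket — engine temperature high match (through visible smoke → stalling under load → engine temperature high); visible smoke match; rough idle match; knocking noise match; coolant loss match
(C) failing ignition coil — engine temperature high match; visible smoke miss; rough idle miss; knocking noise miss; coolant loss miss
(D) cracked intake manifold — engine temperature high match; visible smoke miss; rough idle match; knocking noise match; coolant loss match
(E) failing water pump — does not account for knocking noise, coolant loss
Only (B) is consistent with every observation.

B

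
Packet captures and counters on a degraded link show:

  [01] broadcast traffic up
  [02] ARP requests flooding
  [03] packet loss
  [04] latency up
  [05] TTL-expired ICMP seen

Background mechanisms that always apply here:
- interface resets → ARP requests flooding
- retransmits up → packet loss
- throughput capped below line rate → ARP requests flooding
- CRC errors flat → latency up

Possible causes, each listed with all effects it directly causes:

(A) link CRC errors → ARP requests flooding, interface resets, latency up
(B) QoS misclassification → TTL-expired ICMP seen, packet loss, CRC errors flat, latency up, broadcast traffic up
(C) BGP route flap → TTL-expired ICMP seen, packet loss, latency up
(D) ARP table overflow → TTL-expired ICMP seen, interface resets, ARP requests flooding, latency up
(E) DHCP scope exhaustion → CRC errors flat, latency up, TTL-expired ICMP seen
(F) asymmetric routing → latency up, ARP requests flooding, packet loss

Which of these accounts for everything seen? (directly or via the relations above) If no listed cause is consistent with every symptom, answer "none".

none

For each candidate, compare predicted effects to what was observed:
(A) link CRC errors — broadcast traffic up miss; ARP requests flooding match; packet loss miss; latency up match; TTL-expired ICMP seen miss
(B) QoS misclassification — broadcast traffic up match; ARP requests flooding miss; packet loss match; latency up match; TTL-expired ICMP seen match
(C) BGP route flap — does not account for broadcast traffic up, ARP requests flooding
(D) ARP table overflow — does not account for broadcast traffic up, packet loss
(E) DHCP scope exhaustion — does not account for broadcast traffic up, ARP requests flooding, packet loss
(F) asymmetric routing — does not account for broadcast traffic up, TTL-expired ICMP seen
Every candidate fails on at least one observation.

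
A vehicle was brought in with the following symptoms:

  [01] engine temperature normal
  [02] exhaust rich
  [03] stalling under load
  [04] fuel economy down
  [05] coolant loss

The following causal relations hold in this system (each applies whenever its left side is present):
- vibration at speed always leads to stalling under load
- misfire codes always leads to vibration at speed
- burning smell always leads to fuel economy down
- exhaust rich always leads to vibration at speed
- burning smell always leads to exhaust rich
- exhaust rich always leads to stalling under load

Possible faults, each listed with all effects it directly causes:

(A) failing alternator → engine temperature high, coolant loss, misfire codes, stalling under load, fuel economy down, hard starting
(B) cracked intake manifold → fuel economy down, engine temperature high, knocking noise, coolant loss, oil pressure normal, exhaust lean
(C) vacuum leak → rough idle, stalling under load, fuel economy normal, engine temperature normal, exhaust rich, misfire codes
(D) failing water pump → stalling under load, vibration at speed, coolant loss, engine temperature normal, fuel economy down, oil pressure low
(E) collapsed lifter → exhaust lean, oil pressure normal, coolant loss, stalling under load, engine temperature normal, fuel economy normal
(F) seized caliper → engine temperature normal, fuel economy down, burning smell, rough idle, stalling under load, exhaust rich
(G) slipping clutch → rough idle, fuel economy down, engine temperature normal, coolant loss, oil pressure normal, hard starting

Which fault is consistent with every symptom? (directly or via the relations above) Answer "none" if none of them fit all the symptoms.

none

Per-candidate check:
(A) failing alternator — fails on engine temperature normal, exhaust rich (predicts engine temperature high, not engine temperature normal)
(B) cracked intake manifold — engine temperature normal ✗; exhaust rich ✗; stalling under load ✗; fuel economy down ✓; coolant loss ✓
(C) vacuum leak — fails on fuel economy down, coolant loss (predicts fuel economy normal, not fuel economy down)
(D) failing water pump — engine temperature normal ✓; exhaust rich ✗; stalling under load ✓; fuel economy down ✓; coolant loss ✓
(E) collapsed lifter — engine temperature normal ✓; exhaust rich ✗; stalling under load ✓; fuel economy down ✗; coolant loss ✓
(F) seized caliper — engine temperature normal ✓; exhaust rich ✓; stalling under load ✓; fuel economy down ✓; coolant loss ✗
(G) slipping clutch — does not account for exhaust rich, stalling under load
No candidate is consistent with all observations.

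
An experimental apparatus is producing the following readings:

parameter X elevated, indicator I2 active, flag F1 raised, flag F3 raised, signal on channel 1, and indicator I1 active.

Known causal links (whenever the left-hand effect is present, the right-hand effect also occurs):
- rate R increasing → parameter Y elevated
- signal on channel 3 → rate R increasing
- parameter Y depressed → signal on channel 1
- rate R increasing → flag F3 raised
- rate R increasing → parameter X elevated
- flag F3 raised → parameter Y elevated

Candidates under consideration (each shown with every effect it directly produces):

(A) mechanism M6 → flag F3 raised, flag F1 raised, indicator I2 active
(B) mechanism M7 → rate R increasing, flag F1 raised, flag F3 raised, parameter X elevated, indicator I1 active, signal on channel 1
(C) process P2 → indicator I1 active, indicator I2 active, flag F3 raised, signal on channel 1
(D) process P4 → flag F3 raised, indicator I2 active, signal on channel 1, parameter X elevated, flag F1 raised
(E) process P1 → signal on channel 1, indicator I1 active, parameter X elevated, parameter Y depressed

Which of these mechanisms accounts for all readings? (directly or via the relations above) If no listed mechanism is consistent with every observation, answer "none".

none

Per-candidate check:
(A) mechanism M6 — does not account for parameter X elevated, signal on channel 1, indicator I1 active
(B) mechanism M7 — does not account for indicator I2 active
(C) process P2 — does not account for parameter X elevated, flag F1 raised
(D) process P4 — does not account for indicator I1 active
(E) process P1 — does not account for indicator I2 active, flag F1 raised, flag F3 raised
Every candidate fails on at least one observation.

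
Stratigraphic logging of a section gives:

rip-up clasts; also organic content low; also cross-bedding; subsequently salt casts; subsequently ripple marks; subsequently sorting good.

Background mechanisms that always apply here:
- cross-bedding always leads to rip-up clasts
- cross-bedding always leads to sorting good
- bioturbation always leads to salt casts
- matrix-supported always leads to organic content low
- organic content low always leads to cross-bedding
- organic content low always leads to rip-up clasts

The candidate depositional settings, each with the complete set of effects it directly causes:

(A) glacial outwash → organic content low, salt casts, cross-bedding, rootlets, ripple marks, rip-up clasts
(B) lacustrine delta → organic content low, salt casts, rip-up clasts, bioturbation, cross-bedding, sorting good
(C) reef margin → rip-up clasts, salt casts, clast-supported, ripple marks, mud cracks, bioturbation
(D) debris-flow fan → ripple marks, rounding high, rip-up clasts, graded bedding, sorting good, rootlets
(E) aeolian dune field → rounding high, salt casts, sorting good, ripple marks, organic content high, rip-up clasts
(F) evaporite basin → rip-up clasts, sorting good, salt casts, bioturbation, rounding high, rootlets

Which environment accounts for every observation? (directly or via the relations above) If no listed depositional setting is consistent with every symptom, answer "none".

Per-candidate check:
(A) glacial outwash — rip-up clasts ✓; organic content low ✓; cross-bedding ✓; salt casts ✓; ripple marks ✓; sorting good ✓ (via cross-bedding → sorting good)
(B) lacustrine delta — rip-up clasts ✓; organic content low ✓; cross-bedding ✓; salt casts ✓; ripple marks ✗; sorting good ✓
(C) reef margin — does not account for organic content low, cross-bedding, sorting good
(D) debris-flow fan — does not account for organic content low, cross-bedding, salt casts
(E) aeolian dune field — fails on organic content low, cross-bedding (predicts organic content high, not organic content low)
(F) evaporite basin — does not account for organic content low, cross-bedding, ripple marks
(A) alone accounts for all the evidence.

A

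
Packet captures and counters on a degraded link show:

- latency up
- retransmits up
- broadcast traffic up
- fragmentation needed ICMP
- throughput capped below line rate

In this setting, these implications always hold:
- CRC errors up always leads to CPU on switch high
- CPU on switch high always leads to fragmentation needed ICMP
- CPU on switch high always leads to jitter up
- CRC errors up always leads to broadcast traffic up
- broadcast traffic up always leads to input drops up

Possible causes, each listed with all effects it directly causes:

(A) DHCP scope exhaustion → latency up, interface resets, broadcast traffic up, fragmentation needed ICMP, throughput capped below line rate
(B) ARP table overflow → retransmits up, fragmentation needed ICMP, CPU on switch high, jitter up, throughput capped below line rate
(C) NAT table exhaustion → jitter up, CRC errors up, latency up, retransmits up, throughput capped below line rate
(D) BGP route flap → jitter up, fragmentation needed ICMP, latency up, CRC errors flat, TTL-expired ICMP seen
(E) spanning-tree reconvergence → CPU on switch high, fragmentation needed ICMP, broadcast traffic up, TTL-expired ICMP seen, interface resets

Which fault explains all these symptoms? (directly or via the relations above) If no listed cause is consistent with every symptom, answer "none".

Checking each candidate against the observations:
(A) DHCP scope exhaustion — latency up yes; retransmits up NO; broadcast traffic up yes; fragmentation needed ICMP yes; throughput capped below line rate yes
(B) ARP table overflow — latency up NO; retransmits up yes; broadcast traffic up NO; fragmentation needed ICMP yes; throughput capped below line rate yes
(C) NAT table exhaustion — accounts for every observation (broadcast traffic up by CRC errors up → broadcast traffic up)
(D) BGP route flap — latency up yes; retransmits up NO; broadcast traffic up NO; fragmentation needed ICMP yes; throughput capped below line rate NO
(E) spanning-tree reconvergence — latency up NO; retransmits up NO; broadcast traffic up yes; fragmentation needed ICMP yes; throughput capped below line rate NO
(C) is the only candidate with no mismatches.

C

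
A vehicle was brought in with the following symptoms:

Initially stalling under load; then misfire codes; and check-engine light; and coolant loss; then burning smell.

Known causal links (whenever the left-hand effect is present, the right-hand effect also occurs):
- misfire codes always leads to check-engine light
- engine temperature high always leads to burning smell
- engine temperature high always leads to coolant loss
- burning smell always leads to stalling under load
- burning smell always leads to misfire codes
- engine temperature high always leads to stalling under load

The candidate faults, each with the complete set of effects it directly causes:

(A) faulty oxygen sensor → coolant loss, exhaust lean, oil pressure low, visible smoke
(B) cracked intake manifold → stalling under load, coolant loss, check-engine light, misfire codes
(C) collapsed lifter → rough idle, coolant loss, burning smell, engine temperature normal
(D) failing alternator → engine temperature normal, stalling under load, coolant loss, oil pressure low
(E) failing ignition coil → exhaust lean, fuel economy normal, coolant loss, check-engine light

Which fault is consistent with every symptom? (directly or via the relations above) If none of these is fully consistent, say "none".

Checking each candidate against the observations:
(A) faulty oxygen sensor — does not account for stalling under load, misfire codes, check-engine light, burning smell
(B) cracked intake manifold — stalling under load yes; misfire codes yes; check-engine light yes; coolant loss yes; burning smell NO
(C) collapsed lifter — stalling under load yes (by burning smell → stalling under load); misfire codes yes (by burning smell → misfire codes); check-engine light yes (by burning smell → misfire codes → check-engine light); coolant loss yes; burning smell yes
(D) failing alternator — stalling under load yes; misfire codes NO; check-engine light NO; coolant loss yes; burning smell NO
(E) failing ignition coil — does not account for stalling under load, misfire codes, burning smell
Only (C) is consistent with every observation.

C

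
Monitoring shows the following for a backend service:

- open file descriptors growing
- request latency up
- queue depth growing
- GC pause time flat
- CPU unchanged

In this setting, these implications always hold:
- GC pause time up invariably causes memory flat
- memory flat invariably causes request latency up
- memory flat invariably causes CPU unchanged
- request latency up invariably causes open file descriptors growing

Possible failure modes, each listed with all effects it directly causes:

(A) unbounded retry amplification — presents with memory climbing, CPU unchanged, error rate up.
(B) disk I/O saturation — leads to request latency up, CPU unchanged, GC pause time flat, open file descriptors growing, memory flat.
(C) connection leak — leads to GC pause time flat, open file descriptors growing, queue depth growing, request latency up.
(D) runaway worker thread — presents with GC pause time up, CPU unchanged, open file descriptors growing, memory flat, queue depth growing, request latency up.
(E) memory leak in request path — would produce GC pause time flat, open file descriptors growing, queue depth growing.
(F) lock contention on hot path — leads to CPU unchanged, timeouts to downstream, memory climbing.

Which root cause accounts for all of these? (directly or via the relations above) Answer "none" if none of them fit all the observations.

For each candidate, compare predicted effects to what was observed:
(A) unbounded retry amplification — does not account for open file descriptors growing, request latency up, queue depth growing, GC pause time flat
(B) disk I/O saturation — open file descriptors growing match; request latency up match; queue depth growing miss; GC pause time flat match; CPU unchanged match
(C) connection leak — open file descriptors growing match; request latency up match; queue depth growing match; GC pause time flat match; CPU unchanged miss
(D) runaway worker thread — open file descriptors growing match; request latency up match; queue depth growing match; GC pause time flat miss; CPU unchanged match
(E) memory leak in request path — open file descriptors growing match; request latency up miss; queue depth growing match; GC pause time flat match; CPU unchanged miss
(F) lock contention on hot path — does not account for open file descriptors growing, request latency up, queue depth growing, GC pause time flat
No candidate is consistent with all observations.

none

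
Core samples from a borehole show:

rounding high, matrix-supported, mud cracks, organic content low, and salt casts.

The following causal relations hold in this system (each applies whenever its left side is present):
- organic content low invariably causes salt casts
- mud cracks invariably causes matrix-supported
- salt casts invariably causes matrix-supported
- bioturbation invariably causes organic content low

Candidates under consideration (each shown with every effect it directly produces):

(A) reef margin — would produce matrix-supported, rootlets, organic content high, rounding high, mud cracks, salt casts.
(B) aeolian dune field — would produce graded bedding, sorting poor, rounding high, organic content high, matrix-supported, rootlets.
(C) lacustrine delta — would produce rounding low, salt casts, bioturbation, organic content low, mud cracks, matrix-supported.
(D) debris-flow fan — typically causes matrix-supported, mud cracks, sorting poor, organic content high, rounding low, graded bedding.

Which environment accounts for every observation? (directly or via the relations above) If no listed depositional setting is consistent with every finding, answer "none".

Per-candidate check:
(A) reef margin — rounding high match; matrix-supported match; mud cracks match; organic content low miss; salt casts match
(B) aeolian dune field — rounding high match; matrix-supported match; mud cracks miss; organic content low miss; salt casts miss
(C) lacustrine delta — rounding high miss; matrix-supported match; mud cracks match; organic content low match; salt casts match
(D) debris-flow fan — fails on rounding high, organic content low, salt casts (predicts rounding low, not rounding high; predicts organic content high, not organic content low)
None of the listed candidates fits everything.

none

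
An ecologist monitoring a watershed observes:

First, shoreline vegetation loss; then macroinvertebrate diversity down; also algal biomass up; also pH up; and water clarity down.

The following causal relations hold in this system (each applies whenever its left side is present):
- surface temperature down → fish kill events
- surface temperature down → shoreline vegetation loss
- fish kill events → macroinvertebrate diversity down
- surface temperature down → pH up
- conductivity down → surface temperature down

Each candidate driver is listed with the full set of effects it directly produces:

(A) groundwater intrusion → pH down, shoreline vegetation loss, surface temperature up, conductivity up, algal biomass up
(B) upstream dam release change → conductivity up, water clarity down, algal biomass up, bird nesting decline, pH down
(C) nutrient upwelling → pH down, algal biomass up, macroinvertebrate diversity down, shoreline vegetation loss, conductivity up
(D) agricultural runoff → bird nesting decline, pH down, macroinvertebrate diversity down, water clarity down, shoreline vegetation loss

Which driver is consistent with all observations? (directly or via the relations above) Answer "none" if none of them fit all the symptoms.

For each candidate, compare predicted effects to what was observed:
(A) groundwater intrusion — shoreline vegetation loss +; macroinvertebrate diversity down -; algal biomass up +; pH up -; water clarity down -
(B) upstream dam release change — fails on shoreline vegetation loss, macroinvertebrate diversity down, pH up (predicts pH down, not pH up)
(C) nutrient upwelling — shoreline vegetation loss +; macroinvertebrate diversity down +; algal biomass up +; pH up -; water clarity down -
(D) agricultural runoff — fails on algal biomass up, pH up (predicts pH down, not pH up)
Every candidate fails on at least one observation.

none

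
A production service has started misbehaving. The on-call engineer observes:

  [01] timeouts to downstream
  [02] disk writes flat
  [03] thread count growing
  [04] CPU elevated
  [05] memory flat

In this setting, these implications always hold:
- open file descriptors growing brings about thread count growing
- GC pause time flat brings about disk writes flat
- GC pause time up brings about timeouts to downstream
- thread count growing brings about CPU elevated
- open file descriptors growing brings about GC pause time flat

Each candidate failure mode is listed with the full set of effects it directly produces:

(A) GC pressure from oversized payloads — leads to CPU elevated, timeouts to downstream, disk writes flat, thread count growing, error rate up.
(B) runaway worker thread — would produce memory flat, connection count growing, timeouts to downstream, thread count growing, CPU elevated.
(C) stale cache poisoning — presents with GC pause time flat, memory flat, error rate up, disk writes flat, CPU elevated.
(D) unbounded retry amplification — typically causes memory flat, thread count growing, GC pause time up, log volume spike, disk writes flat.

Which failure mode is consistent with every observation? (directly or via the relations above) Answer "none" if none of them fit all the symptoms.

D

Per-candidate check:
(A) GC pressure from oversized payloads — timeouts to downstream match; disk writes flat match; thread count growing match; CPU elevated match; memory flat miss
(B) runaway worker thread — timeouts to downstream match; disk writes flat miss; thread count growing match; CPU elevated match; memory flat match
(C) stale cache poisoning — does not account for timeouts to downstream, thread count growing
(D) unbounded retry amplification — accounts for every observation (timeouts to downstream by GC pause time up → timeouts to downstream)
Only (D) is consistent with every observation.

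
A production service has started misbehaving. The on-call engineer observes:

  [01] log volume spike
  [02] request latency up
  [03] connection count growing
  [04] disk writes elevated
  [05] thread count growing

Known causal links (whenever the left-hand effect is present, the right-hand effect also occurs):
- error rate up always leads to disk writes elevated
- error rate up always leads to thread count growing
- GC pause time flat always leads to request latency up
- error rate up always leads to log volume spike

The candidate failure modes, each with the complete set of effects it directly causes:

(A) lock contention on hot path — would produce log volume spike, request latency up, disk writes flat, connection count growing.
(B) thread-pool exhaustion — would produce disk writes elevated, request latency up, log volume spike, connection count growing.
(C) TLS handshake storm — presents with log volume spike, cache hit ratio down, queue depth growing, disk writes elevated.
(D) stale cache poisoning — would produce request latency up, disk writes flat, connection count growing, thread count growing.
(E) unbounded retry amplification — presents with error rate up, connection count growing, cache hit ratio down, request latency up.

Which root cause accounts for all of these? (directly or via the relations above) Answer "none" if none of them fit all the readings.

Checking each candidate against the observations:
(A) lock contention on hot path — fails on disk writes elevated, thread count growing (predicts disk writes flat, not disk writes elevated)
(B) thread-pool exhaustion — does not account for thread count growing
(C) TLS handshake storm — log volume spike yes; request latency up NO; connection count growing NO; disk writes elevated yes; thread count growing NO
(D) stale cache poisoning — log volume spike NO; request latency up yes; connection count growing yes; disk writes elevated NO; thread count growing yes
(E) unbounded retry amplification — log volume spike yes (by error rate up → log volume spike); request latency up yes; connection count growing yes; disk writes elevated yes (by error rate up → disk writes elevated); thread count growing yes (by error rate up → thread count growing)
(E) alone accounts for all the evidence.

E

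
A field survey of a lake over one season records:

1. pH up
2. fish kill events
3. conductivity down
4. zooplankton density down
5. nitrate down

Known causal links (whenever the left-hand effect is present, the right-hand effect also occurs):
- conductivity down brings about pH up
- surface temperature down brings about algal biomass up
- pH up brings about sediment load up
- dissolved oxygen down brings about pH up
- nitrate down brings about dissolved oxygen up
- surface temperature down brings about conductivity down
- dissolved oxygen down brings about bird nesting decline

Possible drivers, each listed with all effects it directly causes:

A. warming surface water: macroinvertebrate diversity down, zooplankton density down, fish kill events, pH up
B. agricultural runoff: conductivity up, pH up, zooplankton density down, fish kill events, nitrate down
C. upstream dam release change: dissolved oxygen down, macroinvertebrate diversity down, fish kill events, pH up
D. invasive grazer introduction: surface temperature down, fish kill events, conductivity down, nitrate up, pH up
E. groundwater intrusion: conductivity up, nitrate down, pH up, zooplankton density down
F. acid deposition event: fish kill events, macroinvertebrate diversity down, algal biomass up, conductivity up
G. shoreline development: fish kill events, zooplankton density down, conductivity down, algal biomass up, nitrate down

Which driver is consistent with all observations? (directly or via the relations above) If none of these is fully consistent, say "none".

Per-candidate check:
(A) warming surface water — does not account for conductivity down, nitrate down
(B) agricultural runoff — fails on conductivity down (predicts conductivity up, not conductivity down)
(C) upstream dam release change — does not account for conductivity down, zooplankton density down, nitrate down
(D) invasive grazer introduction — fails on zooplankton density down, nitrate down (predicts nitrate up, not nitrate down)
(E) groundwater intrusion — pH up +; fish kill events -; conductivity down -; zooplankton density down +; nitrate down +
(F) acid deposition event — fails on pH up, conductivity down, zooplankton density down, nitrate down (predicts conductivity up, not conductivity down)
(G) shoreline development — pH up + (via conductivity down → pH up); fish kill events +; conductivity down +; zooplankton density down +; nitrate down +
(G) is the only candidate with no mismatches.

G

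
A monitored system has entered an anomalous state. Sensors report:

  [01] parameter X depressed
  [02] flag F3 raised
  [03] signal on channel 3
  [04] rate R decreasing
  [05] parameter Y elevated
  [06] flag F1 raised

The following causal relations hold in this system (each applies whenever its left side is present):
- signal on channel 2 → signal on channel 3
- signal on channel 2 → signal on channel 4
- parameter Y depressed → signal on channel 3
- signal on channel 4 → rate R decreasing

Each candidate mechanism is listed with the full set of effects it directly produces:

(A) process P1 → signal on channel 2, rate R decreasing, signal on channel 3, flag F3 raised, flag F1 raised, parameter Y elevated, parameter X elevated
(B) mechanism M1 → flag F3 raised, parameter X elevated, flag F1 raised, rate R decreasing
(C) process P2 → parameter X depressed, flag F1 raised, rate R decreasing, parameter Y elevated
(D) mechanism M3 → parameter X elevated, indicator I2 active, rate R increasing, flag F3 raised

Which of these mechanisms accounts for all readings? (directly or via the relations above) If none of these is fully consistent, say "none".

none

Checking each candidate against the observations:
(A) process P1 — parameter X depressed -; flag F3 raised +; signal on channel 3 +; rate R decreasing +; parameter Y elevated +; flag F1 raised +
(B) mechanism M1 — fails on parameter X depressed, signal on channel 3, parameter Y elevated (predicts parameter X elevated, not parameter X depressed)
(C) process P2 — parameter X depressed +; flag F3 raised -; signal on channel 3 -; rate R decreasing +; parameter Y elevated +; flag F1 raised +
(D) mechanism M3 — fails on parameter X depressed, signal on channel 3, rate R decreasing, parameter Y elevated, flag F1 raised (predicts parameter X elevated, not parameter X depressed; predicts rate R increasing, not rate R decreasing)
Every candidate fails on at least one observation.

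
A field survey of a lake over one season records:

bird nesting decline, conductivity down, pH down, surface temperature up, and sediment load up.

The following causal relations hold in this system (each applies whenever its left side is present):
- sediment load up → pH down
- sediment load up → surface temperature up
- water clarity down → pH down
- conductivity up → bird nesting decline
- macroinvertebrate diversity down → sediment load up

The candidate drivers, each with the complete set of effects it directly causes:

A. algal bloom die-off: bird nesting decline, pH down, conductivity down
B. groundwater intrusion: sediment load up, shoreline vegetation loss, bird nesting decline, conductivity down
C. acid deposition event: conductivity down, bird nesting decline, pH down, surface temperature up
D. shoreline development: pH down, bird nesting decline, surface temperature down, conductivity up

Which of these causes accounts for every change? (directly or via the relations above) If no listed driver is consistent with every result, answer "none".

Testing each hypothesis:
(A) algal bloom die-off — bird nesting decline ✓; conductivity down ✓; pH down ✓; surface temperature up ✗; sediment load up ✗
(B) groundwater intrusion — accounts for every observation (pH down through sediment load up → pH down)
(C) acid deposition event — does not account for sediment load up
(D) shoreline development — bird nesting decline ✓; conductivity down ✗; pH down ✓; surface temperature up ✗; sediment load up ✗
Only (B) is consistent with every observation.

B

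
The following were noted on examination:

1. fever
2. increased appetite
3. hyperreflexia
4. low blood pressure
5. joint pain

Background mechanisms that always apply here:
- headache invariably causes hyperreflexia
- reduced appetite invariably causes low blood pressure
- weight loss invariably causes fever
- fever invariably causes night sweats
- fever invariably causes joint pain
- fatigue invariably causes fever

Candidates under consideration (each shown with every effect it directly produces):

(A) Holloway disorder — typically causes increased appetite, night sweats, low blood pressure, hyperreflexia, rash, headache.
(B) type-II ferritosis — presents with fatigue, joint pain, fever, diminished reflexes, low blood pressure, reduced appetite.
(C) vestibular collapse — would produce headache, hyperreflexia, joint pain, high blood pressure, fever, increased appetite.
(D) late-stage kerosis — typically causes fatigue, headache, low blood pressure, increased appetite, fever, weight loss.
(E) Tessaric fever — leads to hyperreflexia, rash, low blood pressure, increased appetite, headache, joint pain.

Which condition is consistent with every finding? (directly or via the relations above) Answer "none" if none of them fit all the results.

D

Per-candidate check:
(A) Holloway disorder — fever miss; increased appetite match; hyperreflexia match; low blood pressure match; joint pain miss
(B) type-II ferritosis — fever match; increased appetite miss; hyperreflexia miss; low blood pressure match; joint pain match
(C) vestibular collapse — fever match; increased appetite match; hyperreflexia match; low blood pressure miss; joint pain match
(D) late-stage kerosis — fever match; increased appetite match; hyperreflexia match (via headache → hyperreflexia); low blood pressure match; joint pain match (via fever → joint pain)
(E) Tessaric fever — does not account for fever
(D) alone accounts for all the evidence.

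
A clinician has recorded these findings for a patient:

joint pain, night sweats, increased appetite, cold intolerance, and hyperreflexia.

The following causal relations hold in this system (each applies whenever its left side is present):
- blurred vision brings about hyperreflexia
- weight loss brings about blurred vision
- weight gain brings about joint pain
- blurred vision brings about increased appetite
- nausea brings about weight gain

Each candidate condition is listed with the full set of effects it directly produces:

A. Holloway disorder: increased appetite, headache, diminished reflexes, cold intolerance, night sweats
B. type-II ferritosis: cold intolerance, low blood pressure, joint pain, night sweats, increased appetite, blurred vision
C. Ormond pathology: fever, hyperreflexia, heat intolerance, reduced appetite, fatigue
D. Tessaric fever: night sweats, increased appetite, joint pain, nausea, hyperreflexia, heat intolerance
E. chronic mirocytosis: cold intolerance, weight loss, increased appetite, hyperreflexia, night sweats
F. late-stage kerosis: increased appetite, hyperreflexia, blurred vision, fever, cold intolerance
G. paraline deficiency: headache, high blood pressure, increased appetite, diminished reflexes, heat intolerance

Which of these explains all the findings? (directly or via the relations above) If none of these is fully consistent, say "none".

B

Checking each candidate against the observations:
(A) Holloway disorder — fails on joint pain, hyperreflexia (predicts diminished reflexes, not hyperreflexia)
(B) type-II ferritosis — accounts for every observation (hyperreflexia by blurred vision → hyperreflexia)
(C) Ormond pathology — fails on joint pain, night sweats, increased appetite, cold intolerance (predicts reduced appetite, not increased appetite; predicts heat intolerance, not cold intolerance)
(D) Tessaric fever — joint pain +; night sweats +; increased appetite +; cold intolerance -; hyperreflexia +
(E) chronic mirocytosis — does not account for joint pain
(F) late-stage kerosis — joint pain -; night sweats -; increased appetite +; cold intolerance +; hyperreflexia +
(G) paraline deficiency — joint pain -; night sweats -; increased appetite +; cold intolerance -; hyperreflexia -
(B) alone accounts for all the evidence.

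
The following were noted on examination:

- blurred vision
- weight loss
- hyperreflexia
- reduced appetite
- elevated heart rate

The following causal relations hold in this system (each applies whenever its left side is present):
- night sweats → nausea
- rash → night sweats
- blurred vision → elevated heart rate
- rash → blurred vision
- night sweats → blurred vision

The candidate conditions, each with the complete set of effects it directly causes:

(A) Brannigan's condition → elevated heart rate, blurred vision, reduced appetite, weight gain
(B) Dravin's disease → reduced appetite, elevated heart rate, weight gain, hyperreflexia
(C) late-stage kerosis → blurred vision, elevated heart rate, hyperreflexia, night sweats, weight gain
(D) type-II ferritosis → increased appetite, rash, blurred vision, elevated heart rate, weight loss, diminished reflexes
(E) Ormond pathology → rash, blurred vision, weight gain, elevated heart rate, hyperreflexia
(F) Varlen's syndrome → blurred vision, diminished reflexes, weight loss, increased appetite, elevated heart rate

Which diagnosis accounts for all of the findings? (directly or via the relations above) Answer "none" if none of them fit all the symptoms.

none

Testing each hypothesis:
(A) Brannigan's condition — blurred vision match; weight loss miss; hyperreflexia miss; reduced appetite match; elevated heart rate match
(B) Dravin's disease — blurred vision miss; weight loss miss; hyperreflexia match; reduced appetite match; elevated heart rate match
(C) late-stage kerosis — blurred vision match; weight loss miss; hyperreflexia match; reduced appetite miss; elevated heart rate match
(D) type-II ferritosis — fails on hyperreflexia, reduced appetite (predicts diminished reflexes, not hyperreflexia; predicts increased appetite, not reduced appetite)
(E) Ormond pathology — fails on weight loss, reduced appetite (predicts weight gain, not weight loss)
(F) Varlen's syndrome — fails on hyperreflexia, reduced appetite (predicts diminished reflexes, not hyperreflexia; predicts increased appetite, not reduced appetite)
None of the listed candidates fits everything.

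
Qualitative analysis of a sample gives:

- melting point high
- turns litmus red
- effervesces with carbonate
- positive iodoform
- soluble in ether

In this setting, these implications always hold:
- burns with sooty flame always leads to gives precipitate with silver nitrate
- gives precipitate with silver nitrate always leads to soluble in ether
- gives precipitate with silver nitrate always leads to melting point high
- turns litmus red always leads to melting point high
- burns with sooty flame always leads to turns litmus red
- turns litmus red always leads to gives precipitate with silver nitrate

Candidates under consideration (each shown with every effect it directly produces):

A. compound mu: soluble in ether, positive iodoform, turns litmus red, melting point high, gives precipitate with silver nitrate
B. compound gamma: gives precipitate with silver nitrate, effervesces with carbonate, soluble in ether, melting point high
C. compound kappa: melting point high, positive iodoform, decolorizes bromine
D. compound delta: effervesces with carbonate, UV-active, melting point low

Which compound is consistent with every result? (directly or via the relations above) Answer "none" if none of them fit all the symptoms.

For each candidate, compare predicted effects to what was observed:
(A) compound mu — does not account for effervesces with carbonate
(B) compound gamma — does not account for turns litmus red, positive iodoform
(C) compound kappa — melting point high ✓; turns litmus red ✗; effervesces with carbonate ✗; positive iodoform ✓; soluble in ether ✗
(D) compound delta — fails on melting point high, turns litmus red, positive iodoform, soluble in ether (predicts melting point low, not melting point high)
None of the listed candidates fits everything.

none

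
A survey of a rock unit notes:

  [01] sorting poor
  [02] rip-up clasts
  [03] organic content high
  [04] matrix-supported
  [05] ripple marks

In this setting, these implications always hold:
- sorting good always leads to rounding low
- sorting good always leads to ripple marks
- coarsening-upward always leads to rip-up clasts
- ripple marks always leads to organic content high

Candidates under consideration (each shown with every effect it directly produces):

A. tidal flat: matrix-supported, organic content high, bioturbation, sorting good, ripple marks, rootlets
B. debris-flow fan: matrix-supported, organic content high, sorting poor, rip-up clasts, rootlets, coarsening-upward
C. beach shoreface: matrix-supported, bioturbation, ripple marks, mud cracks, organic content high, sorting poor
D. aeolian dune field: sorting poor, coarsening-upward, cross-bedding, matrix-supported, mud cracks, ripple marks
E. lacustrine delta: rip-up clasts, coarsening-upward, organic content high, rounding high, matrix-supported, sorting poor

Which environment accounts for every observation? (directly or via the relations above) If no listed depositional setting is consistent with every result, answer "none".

Testing each hypothesis:
(A) tidal flat — sorting poor ✗; rip-up clasts ✗; organic content high ✓; matrix-supported ✓; ripple marks ✓
(B) debris-flow fan — does not account for ripple marks
(C) beach shoreface — sorting poor ✓; rip-up clasts ✗; organic content high ✓; matrix-supported ✓; ripple marks ✓
(D) aeolian dune field — sorting poor ✓; rip-up clasts ✓ (via coarsening-upward → rip-up clasts); organic content high ✓ (via ripple marks → organic content high); matrix-supported ✓; ripple marks ✓
(E) lacustrine delta — does not account for ripple marks
(D) alone accounts for all the evidence.

D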